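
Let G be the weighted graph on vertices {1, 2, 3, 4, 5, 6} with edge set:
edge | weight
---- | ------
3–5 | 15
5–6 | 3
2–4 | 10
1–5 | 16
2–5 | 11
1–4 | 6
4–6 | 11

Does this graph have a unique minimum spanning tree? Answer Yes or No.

No

Kruskal: consider edges lightest-first.
5–6 (3): add — endpoints in different components.
1–4 (6): add — endpoints in different components.
2–4 (10): add — endpoints in different components.
2–5 (11): add — endpoints in different components.
4–6 (11): skip — 4 and 6 already connected.
3–5 (15): add — endpoints in different components.
Non-tree edge 4–6 has weight 11, equal to the heaviest edge on its tree cycle — swapping gives another MST of the same weight. Not unique.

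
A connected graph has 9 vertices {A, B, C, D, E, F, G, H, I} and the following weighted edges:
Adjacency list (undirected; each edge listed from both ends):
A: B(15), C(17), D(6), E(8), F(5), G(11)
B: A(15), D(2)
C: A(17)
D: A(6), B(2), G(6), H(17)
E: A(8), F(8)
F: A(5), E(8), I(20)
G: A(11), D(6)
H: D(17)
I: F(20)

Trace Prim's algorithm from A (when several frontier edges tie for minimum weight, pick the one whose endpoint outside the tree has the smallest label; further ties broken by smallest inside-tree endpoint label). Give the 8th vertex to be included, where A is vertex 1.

H

Grow the tree from A using Prim:
Step 1: cheapest edge leaving the tree is A F (5); add F.
Step 2: cheapest edge leaving the tree is A D (6); add D.
Step 3: cheapest edge leaving the tree is B D (2); add B.
Step 4: cheapest edge leaving the tree is D G (6); add G.
Step 5: cheapest edge leaving the tree is A E (8); add E.
Step 6: cheapest edge leaving the tree is A C (17); add C.
Step 7: cheapest edge leaving the tree is D H (17); add H.
Step 8: cheapest edge leaving the tree is F I (20); add I.
Vertex order: A, F, D, B, G, E, C, H, I. The 8th vertex is H.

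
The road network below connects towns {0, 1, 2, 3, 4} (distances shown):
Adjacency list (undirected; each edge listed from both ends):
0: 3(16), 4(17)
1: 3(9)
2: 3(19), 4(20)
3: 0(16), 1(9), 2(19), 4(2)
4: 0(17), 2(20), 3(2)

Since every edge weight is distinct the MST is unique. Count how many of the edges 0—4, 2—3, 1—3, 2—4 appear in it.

2

Kruskal: consider edges lightest-first.
3—4 (2): add. Components now {0} {1} {2} {3,4}
1—3 (9): add. Components now {0} {1,3,4} {2}
0—3 (16): add. Components now {0,1,3,4} {2}
0—4 (17): skip — 0 and 4 already connected.
2—3 (19): add. Components now {0,1,2,3,4}
MST edge set: {3—4, 1—3, 0—3, 2—3}.
Of the listed edges, {2—3, 1—3} are in the MST → 2.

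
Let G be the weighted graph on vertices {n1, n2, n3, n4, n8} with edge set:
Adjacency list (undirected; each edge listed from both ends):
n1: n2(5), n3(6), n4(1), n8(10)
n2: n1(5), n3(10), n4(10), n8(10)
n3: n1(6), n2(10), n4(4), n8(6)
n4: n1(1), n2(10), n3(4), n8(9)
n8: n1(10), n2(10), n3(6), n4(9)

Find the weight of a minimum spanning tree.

Prim, starting at n1.
Step 1: frontier [n1-n4 1, n1-n2 5, n1-n3 6, n1-n8 10] → take n1-n4 (1); add n4.
Step 2: frontier [n1-n2 5, n1-n3 6, n1-n8 10, n3-n4 4, n4-n8 9, n2-n4 10] → take n3-n4 (4); add n3.
Step 3: frontier [n1-n2 5, n1-n8 10, n3-n8 6, n2-n3 10, n4-n8 9, n2-n4 10] → take n1-n2 (5); add n2.
Step 4: frontier [n1-n8 10, n2-n8 10, n3-n8 6, n4-n8 9] → take n3-n8 (6); add n8.
MST edges: n1-n4, n3-n4, n1-n2, n3-n8; total weight 1+4+5+6 = 16.

16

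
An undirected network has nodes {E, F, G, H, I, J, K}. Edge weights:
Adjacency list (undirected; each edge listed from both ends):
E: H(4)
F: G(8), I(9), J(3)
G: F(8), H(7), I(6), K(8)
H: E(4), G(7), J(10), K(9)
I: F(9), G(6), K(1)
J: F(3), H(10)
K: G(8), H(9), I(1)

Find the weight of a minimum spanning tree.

29

Prim's algorithm from I:
Step 1: cheapest edge leaving the tree is I—K (1); add K.
Step 2: cheapest edge leaving the tree is G—I (6); add G.
Step 3: cheapest edge leaving the tree is G—H (7); add H.
Step 4: cheapest edge leaving the tree is E—H (4); add E.
Step 5: cheapest edge leaving the tree is F—G (8); add F.
Step 6: cheapest edge leaving the tree is F—J (3); add J.
MST edges: I—K, G—I, G—H, E—H, F—G, F—J; total weight 1+6+7+4+8+3 = 29.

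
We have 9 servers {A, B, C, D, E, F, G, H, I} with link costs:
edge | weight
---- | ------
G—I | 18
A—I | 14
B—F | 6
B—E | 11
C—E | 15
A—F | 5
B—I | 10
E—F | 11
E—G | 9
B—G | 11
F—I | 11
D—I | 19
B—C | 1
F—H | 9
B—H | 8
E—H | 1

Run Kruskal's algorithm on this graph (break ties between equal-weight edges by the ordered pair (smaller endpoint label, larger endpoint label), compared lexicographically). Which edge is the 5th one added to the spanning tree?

B-H

Kruskal: consider edges lightest-first.
B—C (1): add — endpoints in different components.
E—H (1): add — endpoints in different components.
A—F (5): add — endpoints in different components.
B—F (6): add — endpoints in different components.
B—H (8): add — endpoints in different components.
E—G (9): add — endpoints in different components.
F—H (9): skip — F and H already connected.
B—I (10): add — endpoints in different components.
B—E (11): skip — B and E already connected.
B—G (11): skip — B and G already connected.
E—F (11): skip — E and F already connected.
F—I (11): skip — F and I already connected.
A—I (14): skip — A and I already connected.
C—E (15): skip — C and E already connected.
G—I (18): skip — G and I already connected.
D—I (19): add — endpoints in different components.
The 5th edge added is B—H.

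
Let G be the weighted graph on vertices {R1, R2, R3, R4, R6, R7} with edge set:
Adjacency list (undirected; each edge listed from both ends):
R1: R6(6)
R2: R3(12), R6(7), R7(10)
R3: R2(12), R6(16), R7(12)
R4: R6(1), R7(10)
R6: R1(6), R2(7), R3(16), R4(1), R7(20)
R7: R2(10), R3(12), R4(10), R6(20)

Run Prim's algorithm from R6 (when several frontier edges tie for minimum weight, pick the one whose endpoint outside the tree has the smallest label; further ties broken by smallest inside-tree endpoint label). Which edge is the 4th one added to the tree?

Prim's algorithm from R6:
Step 1: frontier [R4-R6 1, R1-R6 6, R2-R6 7, R3-R6 16, R6-R7 20] → take R4-R6 (1); add R4.
Step 2: frontier [R4-R7 10, R1-R6 6, R2-R6 7, R3-R6 16, R6-R7 20] → take R1-R6 (6); add R1.
Step 3: frontier [R4-R7 10, R2-R6 7, R3-R6 16, R6-R7 20] → take R2-R6 (7); add R2.
Step 4: frontier [R2-R7 10, R2-R3 12, R4-R7 10, R3-R6 16, R6-R7 20] → take R2-R7 (10); add R7.
Step 5: frontier [R2-R3 12, R3-R6 16, R3-R7 12] → take R2-R3 (12); add R3.
The 4th edge added is R2-R7.

R2-R7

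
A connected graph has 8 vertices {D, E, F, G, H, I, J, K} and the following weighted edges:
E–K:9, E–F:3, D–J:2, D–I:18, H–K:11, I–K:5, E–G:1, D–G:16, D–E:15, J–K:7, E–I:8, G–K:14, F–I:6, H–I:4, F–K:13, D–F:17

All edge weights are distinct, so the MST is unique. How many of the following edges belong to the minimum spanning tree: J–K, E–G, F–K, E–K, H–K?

Sort edges by weight, then run Kruskal:
E–G (1): add — endpoints in different components.
D–J (2): add — endpoints in different components.
E–F (3): add — endpoints in different components.
H–I (4): add — endpoints in different components.
I–K (5): add — endpoints in different components.
F–I (6): add — endpoints in different components.
J–K (7): add — endpoints in different components.
MST edge set: {E–G, D–J, E–F, H–I, I–K, F–I, J–K}.
Of the listed edges, {J–K, E–G} are in the MST → 2.

2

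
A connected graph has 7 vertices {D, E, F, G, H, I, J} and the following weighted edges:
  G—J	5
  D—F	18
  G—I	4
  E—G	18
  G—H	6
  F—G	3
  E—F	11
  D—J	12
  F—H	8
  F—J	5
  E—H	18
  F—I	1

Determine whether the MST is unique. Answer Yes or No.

No

Kruskal: consider edges lightest-first.
F—I (1): add — endpoints in different components.
F—G (3): add — endpoints in different components.
G—I (4): skip — G and I already connected.
F—J (5): add — endpoints in different components.
G—J (5): skip — G and J already connected.
G—H (6): add — endpoints in different components.
F—H (8): skip — F and H already connected.
E—F (11): add — endpoints in different components.
D—J (12): add — endpoints in different components.
Non-tree edge G—J has weight 5, equal to the heaviest edge on its tree cycle — swapping gives another MST of the same weight. Not unique.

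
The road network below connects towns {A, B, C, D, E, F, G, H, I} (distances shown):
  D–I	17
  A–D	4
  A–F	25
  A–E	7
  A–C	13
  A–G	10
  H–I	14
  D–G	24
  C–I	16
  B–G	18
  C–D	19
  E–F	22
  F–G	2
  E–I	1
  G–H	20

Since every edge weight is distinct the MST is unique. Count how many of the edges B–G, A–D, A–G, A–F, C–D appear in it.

3

Kruskal's algorithm — process edges by increasing weight (ties by edge label):
E–I (1): add — endpoints in different components.
F–G (2): add — endpoints in different components.
A–D (4): add — endpoints in different components.
A–E (7): add — endpoints in different components.
A–G (10): add — endpoints in different components.
A–C (13): add — endpoints in different components.
H–I (14): add — endpoints in different components.
C–I (16): skip — C and I already connected.
D–I (17): skip — D and I already connected.
B–G (18): add — endpoints in different components.
MST edge set: {E–I, F–G, A–D, A–E, A–G, A–C, H–I, B–G}.
Of the listed edges, {B–G, A–D, A–G} are in the MST → 3.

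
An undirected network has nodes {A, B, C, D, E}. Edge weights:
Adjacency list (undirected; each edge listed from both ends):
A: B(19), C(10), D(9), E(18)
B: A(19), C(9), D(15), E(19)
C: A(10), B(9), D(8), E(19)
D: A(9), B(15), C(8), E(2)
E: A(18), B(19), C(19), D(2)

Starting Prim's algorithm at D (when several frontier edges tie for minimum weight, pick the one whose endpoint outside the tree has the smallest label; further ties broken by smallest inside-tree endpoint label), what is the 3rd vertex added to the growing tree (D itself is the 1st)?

Prim, starting at D.
Step 1: frontier [D–E 2, C–D 8, A–D 9, B–D 15] → take D–E (2); add E.
Step 2: frontier [C–D 8, A–D 9, B–D 15, A–E 18, B–E 19, C–E 19] → take C–D (8); add C.
Step 3: frontier [B–C 9, A–C 10, A–D 9, B–D 15, A–E 18, B–E 19] → take A–D (9); add A.
Step 4: frontier [A–B 19, B–C 9, B–D 15, B–E 19] → take B–C (9); add B.
Vertex order: D, E, C, A, B. The 3rd vertex is C.

C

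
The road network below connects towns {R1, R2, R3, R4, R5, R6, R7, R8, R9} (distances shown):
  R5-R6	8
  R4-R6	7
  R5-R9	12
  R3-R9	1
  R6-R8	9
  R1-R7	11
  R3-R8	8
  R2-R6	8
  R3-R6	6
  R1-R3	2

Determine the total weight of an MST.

Prim's algorithm from R8:
Step 1: cheapest edge leaving the tree is R3-R8 (8); add R3.
Step 2: cheapest edge leaving the tree is R3-R9 (1); add R9.
Step 3: cheapest edge leaving the tree is R1-R3 (2); add R1.
Step 4: cheapest edge leaving the tree is R3-R6 (6); add R6.
Step 5: cheapest edge leaving the tree is R4-R6 (7); add R4.
Step 6: cheapest edge leaving the tree is R2-R6 (8); add R2.
Step 7: cheapest edge leaving the tree is R5-R6 (8); add R5.
Step 8: cheapest edge leaving the tree is R1-R7 (11); add R7.
MST edges: R3-R8, R3-R9, R1-R3, R3-R6, R4-R6, R2-R6, R5-R6, R1-R7; total weight 8+1+2+6+7+8+8+11 = 51.

51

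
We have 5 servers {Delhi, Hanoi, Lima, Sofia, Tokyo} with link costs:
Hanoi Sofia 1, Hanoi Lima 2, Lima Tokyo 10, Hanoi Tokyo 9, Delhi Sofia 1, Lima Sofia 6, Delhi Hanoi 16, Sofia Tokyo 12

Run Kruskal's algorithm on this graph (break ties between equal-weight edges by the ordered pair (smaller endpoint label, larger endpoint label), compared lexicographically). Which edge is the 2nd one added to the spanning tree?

Kruskal's algorithm — process edges by increasing weight (ties by edge label):
Delhi Sofia (1): add — endpoints in different components.
Hanoi Sofia (1): add — endpoints in different components.
Hanoi Lima (2): add — endpoints in different components.
Lima Sofia (6): skip — Lima and Sofia already connected.
Hanoi Tokyo (9): add — endpoints in different components.
The 2nd edge added is Hanoi Sofia.

Hanoi-Sofia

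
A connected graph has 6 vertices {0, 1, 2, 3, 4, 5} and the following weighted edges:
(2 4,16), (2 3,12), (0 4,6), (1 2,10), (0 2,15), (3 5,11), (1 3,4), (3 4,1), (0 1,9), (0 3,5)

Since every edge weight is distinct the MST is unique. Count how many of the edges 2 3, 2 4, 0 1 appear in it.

0

Sort edges by weight, then run Kruskal:
3 4 (1): add — endpoints in different components.
1 3 (4): add — endpoints in different components.
0 3 (5): add — endpoints in different components.
0 4 (6): skip — 0 and 4 already connected.
0 1 (9): skip — 0 and 1 already connected.
1 2 (10): add — endpoints in different components.
3 5 (11): add — endpoints in different components.
MST edge set: {3 4, 1 3, 0 3, 1 2, 3 5}.
Of the listed edges, {} are in the MST → 0.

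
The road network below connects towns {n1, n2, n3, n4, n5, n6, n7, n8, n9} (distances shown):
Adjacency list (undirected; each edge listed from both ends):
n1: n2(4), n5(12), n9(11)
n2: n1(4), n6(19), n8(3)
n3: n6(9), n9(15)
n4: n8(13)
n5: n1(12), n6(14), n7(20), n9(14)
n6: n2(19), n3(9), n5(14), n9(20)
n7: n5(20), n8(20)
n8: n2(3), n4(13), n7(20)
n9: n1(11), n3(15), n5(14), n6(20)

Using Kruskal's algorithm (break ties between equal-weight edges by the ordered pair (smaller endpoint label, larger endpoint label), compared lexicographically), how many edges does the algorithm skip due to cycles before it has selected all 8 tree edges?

3

Kruskal: consider edges lightest-first.
n2 n8 (3): add — endpoints in different components.
n1 n2 (4): add — endpoints in different components.
n3 n6 (9): add — endpoints in different components.
n1 n9 (11): add — endpoints in different components.
n1 n5 (12): add — endpoints in different components.
n4 n8 (13): add — endpoints in different components.
n5 n6 (14): add — endpoints in different components.
n5 n9 (14): skip — n9 and n5 already connected.
n3 n9 (15): skip — n3 and n9 already connected.
n2 n6 (19): skip — n6 and n2 already connected.
n5 n7 (20): add — endpoints in different components.
Edges rejected before the tree was complete: 3.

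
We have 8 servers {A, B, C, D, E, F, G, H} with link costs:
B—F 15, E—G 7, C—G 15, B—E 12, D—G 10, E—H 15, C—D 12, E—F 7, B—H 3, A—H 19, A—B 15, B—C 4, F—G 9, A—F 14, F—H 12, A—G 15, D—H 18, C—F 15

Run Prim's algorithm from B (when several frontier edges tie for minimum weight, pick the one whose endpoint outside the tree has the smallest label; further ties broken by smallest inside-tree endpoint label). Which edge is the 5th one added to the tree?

E-G

Grow the tree from B using Prim:
Step 1: cheapest edge leaving the tree is B—H (3); add H.
Step 2: cheapest edge leaving the tree is B—C (4); add C.
Step 3: cheapest edge leaving the tree is C—D (12); add D.
Step 4: cheapest edge leaving the tree is D—G (10); add G.
Step 5: cheapest edge leaving the tree is E—G (7); add E.
Step 6: cheapest edge leaving the tree is E—F (7); add F.
Step 7: cheapest edge leaving the tree is A—F (14); add A.
The 5th edge added is E—G.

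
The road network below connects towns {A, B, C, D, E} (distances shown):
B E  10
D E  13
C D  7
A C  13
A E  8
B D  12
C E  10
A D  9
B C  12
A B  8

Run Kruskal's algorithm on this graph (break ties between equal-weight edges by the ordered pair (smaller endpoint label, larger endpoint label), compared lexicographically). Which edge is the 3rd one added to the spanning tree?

A-E

Kruskal's algorithm — process edges by increasing weight (ties by edge label):
C D (7): add — endpoints in different components.
A B (8): add — endpoints in different components.
A E (8): add — endpoints in different components.
A D (9): add — endpoints in different components.
The 3rd edge added is A E.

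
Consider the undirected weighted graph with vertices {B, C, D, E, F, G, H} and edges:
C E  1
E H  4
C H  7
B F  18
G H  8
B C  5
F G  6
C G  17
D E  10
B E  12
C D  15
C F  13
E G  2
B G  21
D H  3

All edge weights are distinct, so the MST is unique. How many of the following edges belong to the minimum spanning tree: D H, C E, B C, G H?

Sort edges by weight, then run Kruskal:
C E (1): add — endpoints in different components.
E G (2): add — endpoints in different components.
D H (3): add — endpoints in different components.
E H (4): add — endpoints in different components.
B C (5): add — endpoints in different components.
F G (6): add — endpoints in different components.
MST edge set: {C E, E G, D H, E H, B C, F G}.
Of the listed edges, {D H, C E, B C} are in the MST → 3.

3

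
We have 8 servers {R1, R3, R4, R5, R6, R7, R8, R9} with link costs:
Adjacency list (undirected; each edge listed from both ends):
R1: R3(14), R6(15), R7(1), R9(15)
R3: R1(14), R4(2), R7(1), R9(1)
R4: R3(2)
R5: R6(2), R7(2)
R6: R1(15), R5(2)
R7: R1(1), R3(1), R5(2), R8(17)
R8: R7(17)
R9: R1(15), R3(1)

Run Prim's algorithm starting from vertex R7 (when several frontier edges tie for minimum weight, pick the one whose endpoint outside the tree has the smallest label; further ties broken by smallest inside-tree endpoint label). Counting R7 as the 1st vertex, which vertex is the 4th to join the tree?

Prim, starting at R7.
Step 1: cheapest edge leaving the tree is R1 R7 (1); add R1.
Step 2: cheapest edge leaving the tree is R3 R7 (1); add R3.
Step 3: cheapest edge leaving the tree is R3 R9 (1); add R9.
Step 4: cheapest edge leaving the tree is R3 R4 (2); add R4.
Step 5: cheapest edge leaving the tree is R5 R7 (2); add R5.
Step 6: cheapest edge leaving the tree is R5 R6 (2); add R6.
Step 7: cheapest edge leaving the tree is R7 R8 (17); add R8.
Vertex order: R7, R1, R3, R9, R4, R5, R6, R8. The 4th vertex is R9.

R9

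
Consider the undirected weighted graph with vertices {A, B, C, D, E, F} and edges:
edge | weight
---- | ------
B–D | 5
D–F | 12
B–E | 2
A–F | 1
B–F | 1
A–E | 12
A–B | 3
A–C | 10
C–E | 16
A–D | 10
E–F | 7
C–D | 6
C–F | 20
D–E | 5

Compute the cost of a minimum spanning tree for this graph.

Kruskal: consider edges lightest-first.
A–F (1): add — endpoints in different components.
B–F (1): add — endpoints in different components.
B–E (2): add — endpoints in different components.
A–B (3): skip — A and B already connected.
B–D (5): add — endpoints in different components.
D–E (5): skip — D and E already connected.
C–D (6): add — endpoints in different components.
MST edges: A–F, B–F, B–E, B–D, C–D; total weight 1+1+2+5+6 = 15.

15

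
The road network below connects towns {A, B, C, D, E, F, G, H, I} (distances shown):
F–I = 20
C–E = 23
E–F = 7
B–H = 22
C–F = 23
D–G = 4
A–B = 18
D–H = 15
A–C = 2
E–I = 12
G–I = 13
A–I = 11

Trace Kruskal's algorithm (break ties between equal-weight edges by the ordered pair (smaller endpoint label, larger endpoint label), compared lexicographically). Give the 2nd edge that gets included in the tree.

Kruskal: consider edges lightest-first.
A–C (2): add — endpoints in different components.
D–G (4): add — endpoints in different components.
E–F (7): add — endpoints in different components.
A–I (11): add — endpoints in different components.
E–I (12): add — endpoints in different components.
G–I (13): add — endpoints in different components.
D–H (15): add — endpoints in different components.
A–B (18): add — endpoints in different components.
The 2nd edge added is D–G.

D-G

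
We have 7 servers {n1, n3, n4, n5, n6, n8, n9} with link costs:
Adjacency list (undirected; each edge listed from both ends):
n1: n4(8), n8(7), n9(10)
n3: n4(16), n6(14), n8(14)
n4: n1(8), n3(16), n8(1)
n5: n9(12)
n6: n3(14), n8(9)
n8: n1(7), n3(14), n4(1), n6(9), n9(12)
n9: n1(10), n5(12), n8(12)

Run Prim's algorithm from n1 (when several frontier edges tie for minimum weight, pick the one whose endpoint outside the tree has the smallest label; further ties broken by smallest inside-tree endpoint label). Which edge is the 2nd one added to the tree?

Prim, starting at n1.
Step 1: cheapest edge leaving the tree is n1-n8 (7); add n8.
Step 2: cheapest edge leaving the tree is n4-n8 (1); add n4.
Step 3: cheapest edge leaving the tree is n6-n8 (9); add n6.
Step 4: cheapest edge leaving the tree is n1-n9 (10); add n9.
Step 5: cheapest edge leaving the tree is n5-n9 (12); add n5.
Step 6: cheapest edge leaving the tree is n3-n6 (14); add n3.
The 2nd edge added is n4-n8.

n4-n8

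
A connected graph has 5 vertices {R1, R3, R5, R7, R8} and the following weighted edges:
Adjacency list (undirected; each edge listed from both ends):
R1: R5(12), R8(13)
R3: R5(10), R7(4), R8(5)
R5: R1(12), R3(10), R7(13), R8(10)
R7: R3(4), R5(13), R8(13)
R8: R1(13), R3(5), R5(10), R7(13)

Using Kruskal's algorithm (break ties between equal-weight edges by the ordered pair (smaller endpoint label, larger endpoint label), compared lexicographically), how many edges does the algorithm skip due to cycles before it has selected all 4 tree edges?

Kruskal: consider edges lightest-first.
R3–R7 (4): add. Components now {R3,R7} {R1} {R8} {R5}
R3–R8 (5): add. Components now {R3,R7,R8} {R1} {R5}
R3–R5 (10): add. Components now {R3,R5,R7,R8} {R1}
R5–R8 (10): skip — R8 and R5 already connected.
R1–R5 (12): add. Components now {R1,R3,R5,R7,R8}
Edges rejected before the tree was complete: 1.

1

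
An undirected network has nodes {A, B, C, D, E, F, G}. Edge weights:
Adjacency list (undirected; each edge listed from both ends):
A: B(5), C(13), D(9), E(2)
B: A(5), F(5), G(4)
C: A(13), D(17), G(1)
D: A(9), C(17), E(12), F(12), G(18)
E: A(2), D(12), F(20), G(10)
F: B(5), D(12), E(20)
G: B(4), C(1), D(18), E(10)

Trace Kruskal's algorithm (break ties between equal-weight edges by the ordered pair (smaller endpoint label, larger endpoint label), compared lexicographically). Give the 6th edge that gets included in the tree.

Sort edges by weight, then run Kruskal:
C-G (1): add. Components now {A} {B} {C,G} {D} {E} {F}
A-E (2): add. Components now {A,E} {B} {C,G} {D} {F}
B-G (4): add. Components now {A,E} {B,C,G} {D} {F}
A-B (5): add. Components now {A,B,C,E,G} {D} {F}
B-F (5): add. Components now {A,B,C,E,F,G} {D}
A-D (9): add. Components now {A,B,C,D,E,F,G}
The 6th edge added is A-D.

A-D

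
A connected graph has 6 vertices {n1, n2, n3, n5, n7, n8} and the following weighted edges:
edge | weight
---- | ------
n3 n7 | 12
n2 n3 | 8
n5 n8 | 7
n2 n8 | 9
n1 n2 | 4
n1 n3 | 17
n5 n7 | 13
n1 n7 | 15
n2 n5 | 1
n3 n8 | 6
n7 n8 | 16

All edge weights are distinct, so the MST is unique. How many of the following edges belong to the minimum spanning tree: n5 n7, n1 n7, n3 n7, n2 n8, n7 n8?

Kruskal's algorithm — process edges by increasing weight (ties by edge label):
n2 n5 (1): add. Components now {n8} {n1} {n2,n5} {n3} {n7}
n1 n2 (4): add. Components now {n8} {n1,n2,n5} {n3} {n7}
n3 n8 (6): add. Components now {n3,n8} {n1,n2,n5} {n7}
n5 n8 (7): add. Components now {n1,n2,n3,n5,n8} {n7}
n2 n3 (8): skip — n2 and n3 already connected.
n2 n8 (9): skip — n8 and n2 already connected.
n3 n7 (12): add. Components now {n1,n2,n3,n5,n7,n8}
MST edge set: {n2 n5, n1 n2, n3 n8, n5 n8, n3 n7}.
Of the listed edges, {n3 n7} are in the MST → 1.

1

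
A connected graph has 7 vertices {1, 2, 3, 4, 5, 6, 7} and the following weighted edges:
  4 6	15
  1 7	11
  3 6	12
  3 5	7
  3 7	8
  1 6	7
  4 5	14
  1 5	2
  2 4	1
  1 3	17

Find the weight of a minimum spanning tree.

Sort edges by weight, then run Kruskal:
2 4 (1): add — endpoints in different components.
1 5 (2): add — endpoints in different components.
1 6 (7): add — endpoints in different components.
3 5 (7): add — endpoints in different components.
3 7 (8): add — endpoints in different components.
1 7 (11): skip — 1 and 7 already connected.
3 6 (12): skip — 3 and 6 already connected.
4 5 (14): add — endpoints in different components.
MST edges: 2 4, 1 5, 1 6, 3 5, 3 7, 4 5; total weight 1+2+7+7+8+14 = 39.

39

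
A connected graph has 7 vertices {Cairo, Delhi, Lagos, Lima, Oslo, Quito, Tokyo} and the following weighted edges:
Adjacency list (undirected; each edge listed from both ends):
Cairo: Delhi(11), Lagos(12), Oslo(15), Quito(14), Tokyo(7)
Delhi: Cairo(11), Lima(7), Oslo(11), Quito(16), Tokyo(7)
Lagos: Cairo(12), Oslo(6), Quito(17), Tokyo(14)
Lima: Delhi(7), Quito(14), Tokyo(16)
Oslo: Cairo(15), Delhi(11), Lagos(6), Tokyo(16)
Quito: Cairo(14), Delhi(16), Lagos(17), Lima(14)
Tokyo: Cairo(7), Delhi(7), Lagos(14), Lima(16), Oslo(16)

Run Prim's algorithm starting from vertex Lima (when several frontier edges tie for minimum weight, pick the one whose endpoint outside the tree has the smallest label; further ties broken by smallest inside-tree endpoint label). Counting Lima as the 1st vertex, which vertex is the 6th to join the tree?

Prim, starting at Lima.
Step 1: cheapest edge leaving the tree is Delhi-Lima (7); add Delhi.
Step 2: cheapest edge leaving the tree is Delhi-Tokyo (7); add Tokyo.
Step 3: cheapest edge leaving the tree is Cairo-Tokyo (7); add Cairo.
Step 4: cheapest edge leaving the tree is Delhi-Oslo (11); add Oslo.
Step 5: cheapest edge leaving the tree is Lagos-Oslo (6); add Lagos.
Step 6: cheapest edge leaving the tree is Cairo-Quito (14); add Quito.
Vertex order: Lima, Delhi, Tokyo, Cairo, Oslo, Lagos, Quito. The 6th vertex is Lagos.

Lagos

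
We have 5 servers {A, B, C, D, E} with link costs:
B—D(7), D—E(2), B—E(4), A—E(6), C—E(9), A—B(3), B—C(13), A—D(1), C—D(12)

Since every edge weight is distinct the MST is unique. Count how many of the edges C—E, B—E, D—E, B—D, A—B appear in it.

Sort edges by weight, then run Kruskal:
A—D (1): add — endpoints in different components.
D—E (2): add — endpoints in different components.
A—B (3): add — endpoints in different components.
B—E (4): skip — B and E already connected.
A—E (6): skip — A and E already connected.
B—D (7): skip — B and D already connected.
C—E (9): add — endpoints in different components.
MST edge set: {A—D, D—E, A—B, C—E}.
Of the listed edges, {C—E, D—E, A—B} are in the MST → 3.

3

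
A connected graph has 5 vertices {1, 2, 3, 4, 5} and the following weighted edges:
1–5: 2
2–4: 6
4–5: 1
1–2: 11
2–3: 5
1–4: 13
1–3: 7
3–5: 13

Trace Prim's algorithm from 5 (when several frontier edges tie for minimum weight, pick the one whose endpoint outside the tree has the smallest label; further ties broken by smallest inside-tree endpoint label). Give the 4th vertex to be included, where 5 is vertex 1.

Prim's algorithm from 5:
Step 1: cheapest edge leaving the tree is 4–5 (1); add 4.
Step 2: cheapest edge leaving the tree is 1–5 (2); add 1.
Step 3: cheapest edge leaving the tree is 2–4 (6); add 2.
Step 4: cheapest edge leaving the tree is 2–3 (5); add 3.
Vertex order: 5, 4, 1, 2, 3. The 4th vertex is 2.

2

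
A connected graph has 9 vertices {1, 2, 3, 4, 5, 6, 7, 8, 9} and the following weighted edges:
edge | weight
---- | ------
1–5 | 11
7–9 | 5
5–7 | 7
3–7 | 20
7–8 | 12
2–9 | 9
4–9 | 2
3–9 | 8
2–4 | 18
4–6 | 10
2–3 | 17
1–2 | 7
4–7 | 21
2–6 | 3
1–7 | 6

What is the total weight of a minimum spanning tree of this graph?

Prim's algorithm from 4:
Step 1: cheapest edge leaving the tree is 4–9 (2); add 9.
Step 2: cheapest edge leaving the tree is 7–9 (5); add 7.
Step 3: cheapest edge leaving the tree is 1–7 (6); add 1.
Step 4: cheapest edge leaving the tree is 1–2 (7); add 2.
Step 5: cheapest edge leaving the tree is 2–6 (3); add 6.
Step 6: cheapest edge leaving the tree is 5–7 (7); add 5.
Step 7: cheapest edge leaving the tree is 3–9 (8); add 3.
Step 8: cheapest edge leaving the tree is 7–8 (12); add 8.
MST edges: 4–9, 7–9, 1–7, 1–2, 2–6, 5–7, 3–9, 7–8; total weight 2+5+6+7+3+7+8+12 = 50.

50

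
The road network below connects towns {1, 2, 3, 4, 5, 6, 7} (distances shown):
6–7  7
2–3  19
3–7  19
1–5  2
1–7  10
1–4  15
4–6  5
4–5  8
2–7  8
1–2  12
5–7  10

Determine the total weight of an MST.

Kruskal: consider edges lightest-first.
1–5 (2): add. Components now {1,5} {2} {3} {4} {6} {7}
4–6 (5): add. Components now {1,5} {2} {3} {4,6} {7}
6–7 (7): add. Components now {1,5} {2} {3} {4,6,7}
2–7 (8): add. Components now {1,5} {2,4,6,7} {3}
4–5 (8): add. Components now {1,2,4,5,6,7} {3}
1–7 (10): skip — 1 and 7 already connected.
5–7 (10): skip — 5 and 7 already connected.
1–2 (12): skip — 1 and 2 already connected.
1–4 (15): skip — 1 and 4 already connected.
2–3 (19): add. Components now {1,2,3,4,5,6,7}
MST edges: 1–5, 4–6, 6–7, 2–7, 4–5, 2–3; total weight 2+5+7+8+8+19 = 49.

49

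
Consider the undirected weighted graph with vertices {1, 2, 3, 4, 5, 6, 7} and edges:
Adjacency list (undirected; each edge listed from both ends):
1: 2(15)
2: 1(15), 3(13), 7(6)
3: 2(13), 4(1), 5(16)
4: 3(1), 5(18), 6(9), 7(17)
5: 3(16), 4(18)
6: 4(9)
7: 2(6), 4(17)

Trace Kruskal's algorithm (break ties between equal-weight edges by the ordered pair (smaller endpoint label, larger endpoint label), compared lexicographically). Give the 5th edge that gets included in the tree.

1-2

Kruskal: consider edges lightest-first.
3-4 (1): add. Components now {1} {2} {3,4} {5} {6} {7}
2-7 (6): add. Components now {1} {2,7} {3,4} {5} {6}
4-6 (9): add. Components now {1} {2,7} {3,4,6} {5}
2-3 (13): add. Components now {1} {2,3,4,6,7} {5}
1-2 (15): add. Components now {1,2,3,4,6,7} {5}
3-5 (16): add. Components now {1,2,3,4,5,6,7}
The 5th edge added is 1-2.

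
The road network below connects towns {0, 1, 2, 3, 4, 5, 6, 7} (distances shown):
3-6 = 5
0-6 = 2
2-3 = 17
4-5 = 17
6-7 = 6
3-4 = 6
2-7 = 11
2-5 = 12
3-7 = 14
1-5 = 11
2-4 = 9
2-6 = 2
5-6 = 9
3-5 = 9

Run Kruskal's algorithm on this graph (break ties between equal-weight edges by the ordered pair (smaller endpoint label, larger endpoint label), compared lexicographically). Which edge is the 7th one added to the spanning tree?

1-5

Kruskal's algorithm — process edges by increasing weight (ties by edge label):
0-6 (2): add — endpoints in different components.
2-6 (2): add — endpoints in different components.
3-6 (5): add — endpoints in different components.
3-4 (6): add — endpoints in different components.
6-7 (6): add — endpoints in different components.
2-4 (9): skip — 2 and 4 already connected.
3-5 (9): add — endpoints in different components.
5-6 (9): skip — 5 and 6 already connected.
1-5 (11): add — endpoints in different components.
The 7th edge added is 1-5.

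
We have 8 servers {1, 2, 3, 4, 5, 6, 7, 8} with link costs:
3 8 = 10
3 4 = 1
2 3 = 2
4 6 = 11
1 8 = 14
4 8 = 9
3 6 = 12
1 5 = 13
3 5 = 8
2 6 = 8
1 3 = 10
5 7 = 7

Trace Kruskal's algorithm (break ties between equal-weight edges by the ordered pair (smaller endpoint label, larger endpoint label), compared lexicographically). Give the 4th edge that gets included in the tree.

Sort edges by weight, then run Kruskal:
3 4 (1): add — endpoints in different components.
2 3 (2): add — endpoints in different components.
5 7 (7): add — endpoints in different components.
2 6 (8): add — endpoints in different components.
3 5 (8): add — endpoints in different components.
4 8 (9): add — endpoints in different components.
1 3 (10): add — endpoints in different components.
The 4th edge added is 2 6.

2-6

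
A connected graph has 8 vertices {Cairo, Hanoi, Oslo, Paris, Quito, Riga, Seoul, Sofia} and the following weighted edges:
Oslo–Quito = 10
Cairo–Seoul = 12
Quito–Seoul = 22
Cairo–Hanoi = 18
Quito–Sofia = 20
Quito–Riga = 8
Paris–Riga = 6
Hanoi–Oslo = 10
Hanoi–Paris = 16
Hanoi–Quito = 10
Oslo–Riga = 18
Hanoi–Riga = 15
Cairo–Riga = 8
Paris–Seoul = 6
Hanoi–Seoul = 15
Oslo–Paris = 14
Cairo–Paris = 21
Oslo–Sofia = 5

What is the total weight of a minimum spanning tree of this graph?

Prim, starting at Oslo.
Step 1: cheapest edge leaving the tree is Oslo–Sofia (5); add Sofia.
Step 2: cheapest edge leaving the tree is Hanoi–Oslo (10); add Hanoi.
Step 3: cheapest edge leaving the tree is Hanoi–Quito (10); add Quito.
Step 4: cheapest edge leaving the tree is Quito–Riga (8); add Riga.
Step 5: cheapest edge leaving the tree is Paris–Riga (6); add Paris.
Step 6: cheapest edge leaving the tree is Paris–Seoul (6); add Seoul.
Step 7: cheapest edge leaving the tree is Cairo–Riga (8); add Cairo.
MST edges: Oslo–Sofia, Hanoi–Oslo, Hanoi–Quito, Quito–Riga, Paris–Riga, Paris–Seoul, Cairo–Riga; total weight 5+10+10+8+6+6+8 = 53.

53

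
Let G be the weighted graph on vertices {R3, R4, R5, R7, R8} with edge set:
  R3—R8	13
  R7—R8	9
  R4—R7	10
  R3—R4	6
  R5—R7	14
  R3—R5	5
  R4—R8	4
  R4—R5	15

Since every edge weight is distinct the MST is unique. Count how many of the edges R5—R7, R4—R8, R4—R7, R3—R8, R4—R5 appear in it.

1

Sort edges by weight, then run Kruskal:
R4—R8 (4): add — endpoints in different components.
R3—R5 (5): add — endpoints in different components.
R3—R4 (6): add — endpoints in different components.
R7—R8 (9): add — endpoints in different components.
MST edge set: {R4—R8, R3—R5, R3—R4, R7—R8}.
Of the listed edges, {R4—R8} are in the MST → 1.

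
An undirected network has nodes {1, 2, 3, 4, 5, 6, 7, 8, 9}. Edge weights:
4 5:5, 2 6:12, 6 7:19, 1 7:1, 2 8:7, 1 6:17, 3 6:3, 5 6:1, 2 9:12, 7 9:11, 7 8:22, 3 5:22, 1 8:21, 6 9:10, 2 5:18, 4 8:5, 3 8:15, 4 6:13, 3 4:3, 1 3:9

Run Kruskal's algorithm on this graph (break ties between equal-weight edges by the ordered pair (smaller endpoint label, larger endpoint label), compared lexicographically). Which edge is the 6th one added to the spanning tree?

2-8

Kruskal's algorithm — process edges by increasing weight (ties by edge label):
1 7 (1): add — endpoints in different components.
5 6 (1): add — endpoints in different components.
3 4 (3): add — endpoints in different components.
3 6 (3): add — endpoints in different components.
4 5 (5): skip — 4 and 5 already connected.
4 8 (5): add — endpoints in different components.
2 8 (7): add — endpoints in different components.
1 3 (9): add — endpoints in different components.
6 9 (10): add — endpoints in different components.
The 6th edge added is 2 8.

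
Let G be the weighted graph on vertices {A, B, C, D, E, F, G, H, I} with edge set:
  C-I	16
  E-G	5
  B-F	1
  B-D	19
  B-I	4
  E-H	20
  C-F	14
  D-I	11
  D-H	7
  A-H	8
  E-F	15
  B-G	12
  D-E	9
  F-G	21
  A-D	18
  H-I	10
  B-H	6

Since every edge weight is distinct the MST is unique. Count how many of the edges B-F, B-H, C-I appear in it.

2

Sort edges by weight, then run Kruskal:
B-F (1): add — endpoints in different components.
B-I (4): add — endpoints in different components.
E-G (5): add — endpoints in different components.
B-H (6): add — endpoints in different components.
D-H (7): add — endpoints in different components.
A-H (8): add — endpoints in different components.
D-E (9): add — endpoints in different components.
H-I (10): skip — H and I already connected.
D-I (11): skip — D and I already connected.
B-G (12): skip — B and G already connected.
C-F (14): add — endpoints in different components.
MST edge set: {B-F, B-I, E-G, B-H, D-H, A-H, D-E, C-F}.
Of the listed edges, {B-F, B-H} are in the MST → 2.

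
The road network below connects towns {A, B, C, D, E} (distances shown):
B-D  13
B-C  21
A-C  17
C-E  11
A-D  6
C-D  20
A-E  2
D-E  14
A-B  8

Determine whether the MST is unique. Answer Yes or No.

Yes

Kruskal: consider edges lightest-first.
A-E (2): add. Components now {A,E} {B} {C} {D}
A-D (6): add. Components now {A,D,E} {B} {C}
A-B (8): add. Components now {A,B,D,E} {C}
C-E (11): add. Components now {A,B,C,D,E}
Every non-tree edge has weight strictly greater than the heaviest edge on the tree path between its endpoints, so the MST is unique.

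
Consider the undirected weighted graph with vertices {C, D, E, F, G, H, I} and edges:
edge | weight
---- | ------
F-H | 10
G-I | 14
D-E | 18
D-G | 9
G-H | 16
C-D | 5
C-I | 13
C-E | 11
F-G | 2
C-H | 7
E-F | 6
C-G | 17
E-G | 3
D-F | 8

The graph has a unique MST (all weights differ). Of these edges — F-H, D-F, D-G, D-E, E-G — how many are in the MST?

2

Sort edges by weight, then run Kruskal:
F-G (2): add — endpoints in different components.
E-G (3): add — endpoints in different components.
C-D (5): add — endpoints in different components.
E-F (6): skip — E and F already connected.
C-H (7): add — endpoints in different components.
D-F (8): add — endpoints in different components.
D-G (9): skip — D and G already connected.
F-H (10): skip — F and H already connected.
C-E (11): skip — C and E already connected.
C-I (13): add — endpoints in different components.
MST edge set: {F-G, E-G, C-D, C-H, D-F, C-I}.
Of the listed edges, {D-F, E-G} are in the MST → 2.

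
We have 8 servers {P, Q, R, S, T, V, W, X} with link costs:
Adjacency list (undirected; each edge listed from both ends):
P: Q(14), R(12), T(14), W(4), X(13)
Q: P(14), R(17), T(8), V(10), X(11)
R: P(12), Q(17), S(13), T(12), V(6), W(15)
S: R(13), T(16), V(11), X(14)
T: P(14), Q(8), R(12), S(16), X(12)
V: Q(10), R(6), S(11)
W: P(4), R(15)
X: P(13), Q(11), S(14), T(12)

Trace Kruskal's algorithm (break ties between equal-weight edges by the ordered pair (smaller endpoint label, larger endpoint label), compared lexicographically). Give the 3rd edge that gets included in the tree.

Kruskal's algorithm — process edges by increasing weight (ties by edge label):
P-W (4): add — endpoints in different components.
R-V (6): add — endpoints in different components.
Q-T (8): add — endpoints in different components.
Q-V (10): add — endpoints in different components.
Q-X (11): add — endpoints in different components.
S-V (11): add — endpoints in different components.
P-R (12): add — endpoints in different components.
The 3rd edge added is Q-T.

Q-T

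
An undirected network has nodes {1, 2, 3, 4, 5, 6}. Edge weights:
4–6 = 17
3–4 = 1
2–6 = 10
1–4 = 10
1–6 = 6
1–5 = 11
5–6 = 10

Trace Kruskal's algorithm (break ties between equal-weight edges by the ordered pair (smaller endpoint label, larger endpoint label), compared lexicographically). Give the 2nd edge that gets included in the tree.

Kruskal's algorithm — process edges by increasing weight (ties by edge label):
3–4 (1): add. Components now {1} {2} {3,4} {5} {6}
1–6 (6): add. Components now {1,6} {2} {3,4} {5}
1–4 (10): add. Components now {1,3,4,6} {2} {5}
2–6 (10): add. Components now {1,2,3,4,6} {5}
5–6 (10): add. Components now {1,2,3,4,5,6}
The 2nd edge added is 1–6.

1-6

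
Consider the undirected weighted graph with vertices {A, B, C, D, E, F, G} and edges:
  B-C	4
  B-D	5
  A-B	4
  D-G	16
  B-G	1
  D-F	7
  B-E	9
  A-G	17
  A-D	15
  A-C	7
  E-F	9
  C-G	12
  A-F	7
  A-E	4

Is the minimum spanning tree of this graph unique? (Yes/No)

No

Kruskal's algorithm — process edges by increasing weight (ties by edge label):
B-G (1): add. Components now {A} {B,G} {C} {D} {E} {F}
A-B (4): add. Components now {A,B,G} {C} {D} {E} {F}
A-E (4): add. Components now {A,B,E,G} {C} {D} {F}
B-C (4): add. Components now {A,B,C,E,G} {D} {F}
B-D (5): add. Components now {A,B,C,D,E,G} {F}
A-C (7): skip — A and C already connected.
A-F (7): add. Components now {A,B,C,D,E,F,G}
Non-tree edge D-F has weight 7, equal to the heaviest edge on its tree cycle — swapping gives another MST of the same weight. Not unique.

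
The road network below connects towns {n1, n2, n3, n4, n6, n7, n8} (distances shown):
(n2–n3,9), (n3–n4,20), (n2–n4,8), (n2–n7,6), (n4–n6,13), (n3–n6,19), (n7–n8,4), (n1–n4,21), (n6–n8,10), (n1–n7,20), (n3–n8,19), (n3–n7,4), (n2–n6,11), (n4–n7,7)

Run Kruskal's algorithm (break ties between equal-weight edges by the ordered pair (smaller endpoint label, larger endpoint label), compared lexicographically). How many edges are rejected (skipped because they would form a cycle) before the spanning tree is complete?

Kruskal's algorithm — process edges by increasing weight (ties by edge label):
n3–n7 (4): add — endpoints in different components.
n7–n8 (4): add — endpoints in different components.
n2–n7 (6): add — endpoints in different components.
n4–n7 (7): add — endpoints in different components.
n2–n4 (8): skip — n4 and n2 already connected.
n2–n3 (9): skip — n3 and n2 already connected.
n6–n8 (10): add — endpoints in different components.
n2–n6 (11): skip — n6 and n2 already connected.
n4–n6 (13): skip — n6 and n4 already connected.
n3–n6 (19): skip — n3 and n6 already connected.
n3–n8 (19): skip — n3 and n8 already connected.
n1–n7 (20): add — endpoints in different components.
Edges rejected before the tree was complete: 6.

6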